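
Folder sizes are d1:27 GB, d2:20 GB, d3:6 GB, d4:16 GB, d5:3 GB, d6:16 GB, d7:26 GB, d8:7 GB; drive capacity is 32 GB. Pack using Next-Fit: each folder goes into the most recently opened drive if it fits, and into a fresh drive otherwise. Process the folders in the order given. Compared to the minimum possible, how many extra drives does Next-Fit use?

2

Next-Fit: [27] [20,6] [16,3] [16] [26] [7] → 6 drives.
Total size 121 GB; any packing needs at least ⌈121/32⌉ = 4 drives.
An optimal packing achieves that bound: [27,3] [26,6] [20,7] [16,16] → 4 drives.
Excess: 6 − 4 = 2.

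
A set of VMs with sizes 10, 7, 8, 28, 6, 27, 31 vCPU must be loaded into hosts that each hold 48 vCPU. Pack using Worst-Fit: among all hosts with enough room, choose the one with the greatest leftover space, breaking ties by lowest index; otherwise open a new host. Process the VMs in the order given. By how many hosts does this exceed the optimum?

1

Worst-Fit: [10,7,8,6] [28] [27] [31] → 4 hosts.
Total size 117 vCPU; any packing needs at least ⌈117/48⌉ = 3 hosts.
An optimal packing achieves that bound: [31,10,7] [28,8,6] [27] → 3 hosts.
Excess: 4 − 3 = 1.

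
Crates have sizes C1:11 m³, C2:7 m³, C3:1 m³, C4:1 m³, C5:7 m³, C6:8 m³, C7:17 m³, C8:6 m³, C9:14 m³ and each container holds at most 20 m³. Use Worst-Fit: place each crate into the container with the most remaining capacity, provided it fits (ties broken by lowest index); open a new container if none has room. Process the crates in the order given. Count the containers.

container 1: place C1 (11 m³), 9 m³ left
container 1: place C2 (7 m³), 2 m³ left
container 1: place C3 (1 m³), 1 m³ left
container 1: place C4 (1 m³), 0 m³ left
container 2: place C5 (7 m³), 13 m³ left
container 2: place C6 (8 m³), 5 m³ left
container 3: place C7 (17 m³), 3 m³ left
container 4: place C8 (6 m³), 14 m³ left
container 4: place C9 (14 m³), 0 m³ left

4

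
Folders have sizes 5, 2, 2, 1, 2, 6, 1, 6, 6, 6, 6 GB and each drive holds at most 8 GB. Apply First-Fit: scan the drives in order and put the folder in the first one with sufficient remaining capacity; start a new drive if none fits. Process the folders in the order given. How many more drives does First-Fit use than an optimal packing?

First-Fit: [5,2,1] [2,2,1] [6] [6] [6] [6] [6] → 7 drives.
Total size 43 GB; any packing needs at least ⌈43/8⌉ = 6 drives.
An optimal packing achieves that bound: [6,2] [6,2] [6,2] [6,1,1] [6] [5] → 6 drives.
Excess: 7 − 6 = 1.

1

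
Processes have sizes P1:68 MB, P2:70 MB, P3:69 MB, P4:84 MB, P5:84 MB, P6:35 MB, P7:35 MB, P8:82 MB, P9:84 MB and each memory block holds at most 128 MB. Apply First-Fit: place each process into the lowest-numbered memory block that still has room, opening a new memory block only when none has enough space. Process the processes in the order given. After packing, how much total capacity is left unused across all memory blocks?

285

memory block 1: place P1 (68 MB), 60 MB left
memory block 2: place P2 (70 MB), 58 MB left
memory block 3: place P3 (69 MB), 59 MB left
memory block 4: place P4 (84 MB), 44 MB left
memory block 5: place P5 (84 MB), 44 MB left
memory block 1: place P6 (35 MB), 25 MB left
memory block 2: place P7 (35 MB), 23 MB left
memory block 6: place P8 (82 MB), 46 MB left
memory block 7: place P9 (84 MB), 44 MB left
7 memory blocks × 128 MB = 896 MB; used 611 MB; unused 285 MB.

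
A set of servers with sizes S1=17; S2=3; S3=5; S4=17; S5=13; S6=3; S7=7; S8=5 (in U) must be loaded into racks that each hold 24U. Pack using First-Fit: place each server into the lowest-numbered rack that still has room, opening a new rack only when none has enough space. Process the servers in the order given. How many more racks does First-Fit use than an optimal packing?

First-Fit: [17,3,3] [5,17] [13,7] [5] → 4 racks.
Total size 70U; any packing needs at least ⌈70/24⌉ = 3 racks.
An optimal packing achieves that bound: [17,7] [17,5] [13,5,3,3] → 3 racks.
Excess: 4 − 3 = 1.

1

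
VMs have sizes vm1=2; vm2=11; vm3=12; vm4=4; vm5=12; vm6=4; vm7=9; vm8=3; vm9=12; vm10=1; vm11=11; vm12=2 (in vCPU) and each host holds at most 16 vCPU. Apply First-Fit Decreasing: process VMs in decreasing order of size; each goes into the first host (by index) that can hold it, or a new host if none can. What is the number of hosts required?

6

Sorted descending: 12, 12, 12, 11, 11, 9, 4, 4, 3, 2, 2, 1.
Put 12 vCPU in host 1; 4 vCPU remain.
Put 12 vCPU in host 2; 4 vCPU remain.
Put 12 vCPU in host 3; 4 vCPU remain.
Put 11 vCPU in host 4; 5 vCPU remain.
Put 11 vCPU in host 5; 5 vCPU remain.
Put 9 vCPU in host 6; 7 vCPU remain.
Put 4 vCPU in host 1; 0 vCPU remain.
Put 4 vCPU in host 2; 0 vCPU remain.
Put 3 vCPU in host 3; 1 vCPU remain.
Put 2 vCPU in host 4; 3 vCPU remain.
Put 2 vCPU in host 4; 1 vCPU remain.
Put 1 vCPU in host 3; 0 vCPU remain.
Final hosts: [12,4] [12,4] [12,3,1] [11,2,2] [11] [9].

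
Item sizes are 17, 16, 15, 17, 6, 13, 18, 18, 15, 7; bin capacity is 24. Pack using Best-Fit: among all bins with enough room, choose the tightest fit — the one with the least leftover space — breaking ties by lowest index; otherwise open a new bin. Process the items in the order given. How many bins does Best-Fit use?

8 bins

17 → bin 1 (remaining 7)
16 → bin 2 (remaining 8)
15 → bin 3 (remaining 9)
17 → bin 4 (remaining 7)
6 → bin 1 (remaining 1)
13 → bin 5 (remaining 11)
18 → bin 6 (remaining 6)
18 → bin 7 (remaining 6)
15 → bin 8 (remaining 9)
7 → bin 4 (remaining 0)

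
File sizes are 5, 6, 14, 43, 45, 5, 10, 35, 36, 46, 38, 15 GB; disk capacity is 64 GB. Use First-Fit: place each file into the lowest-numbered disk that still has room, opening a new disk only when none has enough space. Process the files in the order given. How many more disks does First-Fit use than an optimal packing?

First-Fit: [5,6,14,5,10,15] [43] [45] [35] [36] [46] [38] → 7 disks.
6 files exceed 32 GB (half the capacity), and no two of those can share a disk, so at least 6 disks are needed.
An optimal packing achieves that bound: [46,15] [45,14,5] [43,10,6,5] [38] [36] [35] → 6 disks.
Excess: 7 − 6 = 1.

1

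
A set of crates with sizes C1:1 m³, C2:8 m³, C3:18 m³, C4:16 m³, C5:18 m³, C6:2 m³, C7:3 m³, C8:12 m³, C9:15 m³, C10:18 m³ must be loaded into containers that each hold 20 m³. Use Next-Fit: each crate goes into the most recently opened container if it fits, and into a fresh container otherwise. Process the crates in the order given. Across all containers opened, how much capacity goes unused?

container 1: place C1 (1 m³), 19 m³ left
container 1: place C2 (8 m³), 11 m³ left
container 2: place C3 (18 m³), 2 m³ left
container 3: place C4 (16 m³), 4 m³ left
container 4: place C5 (18 m³), 2 m³ left
container 4: place C6 (2 m³), 0 m³ left
container 5: place C7 (3 m³), 17 m³ left
container 5: place C8 (12 m³), 5 m³ left
container 6: place C9 (15 m³), 5 m³ left
container 7: place C10 (18 m³), 2 m³ left
7 containers × 20 m³ = 140 m³; used 111 m³; unused 29 m³.

29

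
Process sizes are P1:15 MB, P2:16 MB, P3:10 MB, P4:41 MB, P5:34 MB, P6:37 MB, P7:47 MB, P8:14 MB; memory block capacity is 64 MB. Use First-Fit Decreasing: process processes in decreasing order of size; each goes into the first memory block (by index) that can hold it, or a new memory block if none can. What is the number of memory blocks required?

Sorted descending: 47, 41, 37, 34, 16, 15, 14, 10.
memory block 1: place 47 MB, 17 MB left
memory block 2: place 41 MB, 23 MB left
memory block 3: place 37 MB, 27 MB left
memory block 4: place 34 MB, 30 MB left
memory block 1: place 16 MB, 1 MB left
memory block 2: place 15 MB, 8 MB left
memory block 3: place 14 MB, 13 MB left
memory block 3: place 10 MB, 3 MB left
Final memory blocks: [47,16] [41,15] [37,14,10] [34].

4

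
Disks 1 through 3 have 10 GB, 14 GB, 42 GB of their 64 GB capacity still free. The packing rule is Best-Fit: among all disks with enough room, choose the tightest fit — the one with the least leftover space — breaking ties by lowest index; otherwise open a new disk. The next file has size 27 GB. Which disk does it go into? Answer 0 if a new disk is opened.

Disks with room: disk 3 (42 GB).
Tightest fit is disk 3 with 42 GB free.

3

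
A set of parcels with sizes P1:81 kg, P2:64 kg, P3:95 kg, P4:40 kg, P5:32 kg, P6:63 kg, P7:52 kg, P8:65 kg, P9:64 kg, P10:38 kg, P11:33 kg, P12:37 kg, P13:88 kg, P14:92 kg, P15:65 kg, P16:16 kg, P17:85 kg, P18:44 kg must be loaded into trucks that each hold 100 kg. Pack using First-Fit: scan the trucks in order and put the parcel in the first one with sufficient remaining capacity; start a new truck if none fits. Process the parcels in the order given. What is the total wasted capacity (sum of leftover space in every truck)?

246

P1 (81 kg) → truck 1 (remaining 19 kg)
P2 (64 kg) → truck 2 (remaining 36 kg)
P3 (95 kg) → truck 3 (remaining 5 kg)
P4 (40 kg) → truck 4 (remaining 60 kg)
P5 (32 kg) → truck 2 (remaining 4 kg)
P6 (63 kg) → truck 5 (remaining 37 kg)
P7 (52 kg) → truck 4 (remaining 8 kg)
P8 (65 kg) → truck 6 (remaining 35 kg)
P9 (64 kg) → truck 7 (remaining 36 kg)
P10 (38 kg) → truck 8 (remaining 62 kg)
P11 (33 kg) → truck 5 (remaining 4 kg)
P12 (37 kg) → truck 8 (remaining 25 kg)
P13 (88 kg) → truck 9 (remaining 12 kg)
P14 (92 kg) → truck 10 (remaining 8 kg)
P15 (65 kg) → truck 11 (remaining 35 kg)
P16 (16 kg) → truck 1 (remaining 3 kg)
P17 (85 kg) → truck 12 (remaining 15 kg)
P18 (44 kg) → truck 13 (remaining 56 kg)
13 trucks × 100 kg = 1300 kg; used 1054 kg; unused 246 kg.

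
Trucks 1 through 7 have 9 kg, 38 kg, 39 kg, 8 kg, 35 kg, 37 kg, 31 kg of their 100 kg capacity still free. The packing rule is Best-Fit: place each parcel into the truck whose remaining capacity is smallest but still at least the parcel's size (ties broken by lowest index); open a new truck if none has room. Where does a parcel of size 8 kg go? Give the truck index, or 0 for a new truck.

Trucks with room: truck 1 (9 kg), truck 2 (38 kg), truck 3 (39 kg), truck 4 (8 kg), truck 5 (35 kg), truck 6 (37 kg), truck 7 (31 kg).
Tightest fit is truck 4 with 8 kg free.

4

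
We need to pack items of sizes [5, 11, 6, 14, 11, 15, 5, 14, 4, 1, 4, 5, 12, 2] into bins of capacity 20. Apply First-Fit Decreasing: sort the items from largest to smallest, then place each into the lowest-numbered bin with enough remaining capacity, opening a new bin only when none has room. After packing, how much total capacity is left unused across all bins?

Sorted descending: 15, 14, 14, 12, 11, 11, 6, 5, 5, 5, 4, 4, 2, 1.
bin 1: place 15, 5 left
bin 2: place 14, 6 left
bin 3: place 14, 6 left
bin 4: place 12, 8 left
bin 5: place 11, 9 left
bin 6: place 11, 9 left
bin 2: place 6, 0 left
bin 1: place 5, 0 left
bin 3: place 5, 1 left
bin 4: place 5, 3 left
bin 5: place 4, 5 left
bin 5: place 4, 1 left
bin 4: place 2, 1 left
bin 3: place 1, 0 left
6 bins × 20 = 120; used 109; unused 11.

11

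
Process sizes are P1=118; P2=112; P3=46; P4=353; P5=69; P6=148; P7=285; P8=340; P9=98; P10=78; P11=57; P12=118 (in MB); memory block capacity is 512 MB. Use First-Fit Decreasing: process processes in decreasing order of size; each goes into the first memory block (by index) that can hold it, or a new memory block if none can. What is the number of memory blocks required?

4 memory blocks

Sorted descending: 353, 340, 285, 148, 118, 118, 112, 98, 78, 69, 57, 46.
memory block 1: place 353 MB, 159 MB left
memory block 2: place 340 MB, 172 MB left
memory block 3: place 285 MB, 227 MB left
memory block 1: place 148 MB, 11 MB left
memory block 2: place 118 MB, 54 MB left
memory block 3: place 118 MB, 109 MB left
memory block 4: place 112 MB, 400 MB left
memory block 3: place 98 MB, 11 MB left
memory block 4: place 78 MB, 322 MB left
memory block 4: place 69 MB, 253 MB left
memory block 4: place 57 MB, 196 MB left
memory block 2: place 46 MB, 8 MB left
Final memory blocks: [353,148] [340,118,46] [285,118,98] [112,78,69,57].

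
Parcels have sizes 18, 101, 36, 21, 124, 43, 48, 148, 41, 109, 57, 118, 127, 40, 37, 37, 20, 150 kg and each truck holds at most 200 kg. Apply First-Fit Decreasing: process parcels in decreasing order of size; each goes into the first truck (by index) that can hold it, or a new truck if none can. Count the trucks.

7

Sorted descending: 150, 148, 127, 124, 118, 109, 101, 57, 48, 43, 41, 40, 37, 37, 36, 21, 20, 18.
truck 1: place 150 kg, 50 kg left
truck 2: place 148 kg, 52 kg left
truck 3: place 127 kg, 73 kg left
truck 4: place 124 kg, 76 kg left
truck 5: place 118 kg, 82 kg left
truck 6: place 109 kg, 91 kg left
truck 7: place 101 kg, 99 kg left
truck 3: place 57 kg, 16 kg left
truck 1: place 48 kg, 2 kg left
truck 2: place 43 kg, 9 kg left
truck 4: place 41 kg, 35 kg left
truck 5: place 40 kg, 42 kg left
truck 5: place 37 kg, 5 kg left
truck 6: place 37 kg, 54 kg left
truck 6: place 36 kg, 18 kg left
truck 4: place 21 kg, 14 kg left
truck 7: place 20 kg, 79 kg left
truck 6: place 18 kg, 0 kg left
Final trucks: [150,48] [148,43] [127,57] [124,41,21] [118,40,37] [109,37,36,18] [101,20].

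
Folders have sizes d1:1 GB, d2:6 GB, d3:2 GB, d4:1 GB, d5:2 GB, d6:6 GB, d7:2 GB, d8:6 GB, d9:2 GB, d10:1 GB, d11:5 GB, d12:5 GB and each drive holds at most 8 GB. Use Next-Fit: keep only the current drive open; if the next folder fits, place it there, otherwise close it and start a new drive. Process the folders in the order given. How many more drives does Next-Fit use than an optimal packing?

Next-Fit: [1,6] [2,1,2] [6,2] [6,2] [1,5] [5] → 6 drives.
Total size 39 GB; any packing needs at least ⌈39/8⌉ = 5 drives.
An optimal packing achieves that bound: [6,2] [6,2] [6,2] [5,2,1] [5,1,1] → 5 drives.
Excess: 6 − 5 = 1.

1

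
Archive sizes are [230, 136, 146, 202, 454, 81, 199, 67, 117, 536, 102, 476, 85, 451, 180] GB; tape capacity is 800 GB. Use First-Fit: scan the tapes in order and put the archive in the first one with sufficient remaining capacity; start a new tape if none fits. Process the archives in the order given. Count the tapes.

Put 230 GB in tape 1; 570 GB remain.
Put 136 GB in tape 1; 434 GB remain.
Put 146 GB in tape 1; 288 GB remain.
Put 202 GB in tape 1; 86 GB remain.
Put 454 GB in tape 2; 346 GB remain.
Put 81 GB in tape 1; 5 GB remain.
Put 199 GB in tape 2; 147 GB remain.
Put 67 GB in tape 2; 80 GB remain.
Put 117 GB in tape 3; 683 GB remain.
Put 536 GB in tape 3; 147 GB remain.
Put 102 GB in tape 3; 45 GB remain.
Put 476 GB in tape 4; 324 GB remain.
Put 85 GB in tape 4; 239 GB remain.
Put 451 GB in tape 5; 349 GB remain.
Put 180 GB in tape 4; 59 GB remain.
Final tapes: [230,136,146,202,81] [454,199,67] [117,536,102] [476,85,180] [451].

5 tapes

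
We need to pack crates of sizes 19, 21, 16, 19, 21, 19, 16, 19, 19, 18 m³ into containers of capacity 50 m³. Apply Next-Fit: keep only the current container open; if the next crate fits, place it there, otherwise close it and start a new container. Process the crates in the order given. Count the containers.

5

Put 19 m³ in container 1; 31 m³ remain.
Put 21 m³ in container 1; 10 m³ remain.
Put 16 m³ in container 2; 34 m³ remain.
Put 19 m³ in container 2; 15 m³ remain.
Put 21 m³ in container 3; 29 m³ remain.
Put 19 m³ in container 3; 10 m³ remain.
Put 16 m³ in container 4; 34 m³ remain.
Put 19 m³ in container 4; 15 m³ remain.
Put 19 m³ in container 5; 31 m³ remain.
Put 18 m³ in container 5; 13 m³ remain.
Final containers: [19,21] [16,19] [21,19] [16,19] [19,18].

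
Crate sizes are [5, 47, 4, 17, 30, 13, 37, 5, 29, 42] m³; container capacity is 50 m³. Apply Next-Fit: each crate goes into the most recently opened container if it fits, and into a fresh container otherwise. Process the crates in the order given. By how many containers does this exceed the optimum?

Next-Fit: [5] [47] [4,17] [30,13] [37,5] [29] [42] → 7 containers.
Total size 229 m³; any packing needs at least ⌈229/50⌉ = 5 containers.
An optimal packing achieves that bound: [47] [42,5] [37,13] [30,17] [29,5,4] → 5 containers.
Excess: 7 − 5 = 2.

2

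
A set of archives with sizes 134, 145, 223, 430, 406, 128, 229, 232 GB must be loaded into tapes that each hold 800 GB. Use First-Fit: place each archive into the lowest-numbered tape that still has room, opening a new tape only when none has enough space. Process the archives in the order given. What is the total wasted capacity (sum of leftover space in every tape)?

473

134 GB → tape 1 (remaining 666 GB)
145 GB → tape 1 (remaining 521 GB)
223 GB → tape 1 (remaining 298 GB)
430 GB → tape 2 (remaining 370 GB)
406 GB → tape 3 (remaining 394 GB)
128 GB → tape 1 (remaining 170 GB)
229 GB → tape 2 (remaining 141 GB)
232 GB → tape 3 (remaining 162 GB)
3 tapes × 800 GB = 2400 GB; used 1927 GB; unused 473 GB.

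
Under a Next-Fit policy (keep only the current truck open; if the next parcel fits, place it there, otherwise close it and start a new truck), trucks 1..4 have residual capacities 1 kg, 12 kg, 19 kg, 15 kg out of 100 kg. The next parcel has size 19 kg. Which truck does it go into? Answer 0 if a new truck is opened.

Next-Fit only looks at truck 4, which has 15 kg free.
19 kg does not fit, so a new truck is opened.

0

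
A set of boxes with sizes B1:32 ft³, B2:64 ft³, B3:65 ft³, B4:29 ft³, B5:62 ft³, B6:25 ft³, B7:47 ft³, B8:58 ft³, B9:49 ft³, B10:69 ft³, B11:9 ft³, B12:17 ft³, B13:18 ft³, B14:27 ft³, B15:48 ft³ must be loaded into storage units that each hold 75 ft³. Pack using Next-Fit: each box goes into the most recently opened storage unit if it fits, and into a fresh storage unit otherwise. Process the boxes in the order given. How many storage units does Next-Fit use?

11 storage units

B1 (32 ft³) → storage unit 1 (remaining 43 ft³)
B2 (64 ft³) → storage unit 2 (remaining 11 ft³)
B3 (65 ft³) → storage unit 3 (remaining 10 ft³)
B4 (29 ft³) → storage unit 4 (remaining 46 ft³)
B5 (62 ft³) → storage unit 5 (remaining 13 ft³)
B6 (25 ft³) → storage unit 6 (remaining 50 ft³)
B7 (47 ft³) → storage unit 6 (remaining 3 ft³)
B8 (58 ft³) → storage unit 7 (remaining 17 ft³)
B9 (49 ft³) → storage unit 8 (remaining 26 ft³)
B10 (69 ft³) → storage unit 9 (remaining 6 ft³)
B11 (9 ft³) → storage unit 10 (remaining 66 ft³)
B12 (17 ft³) → storage unit 10 (remaining 49 ft³)
B13 (18 ft³) → storage unit 10 (remaining 31 ft³)
B14 (27 ft³) → storage unit 10 (remaining 4 ft³)
B15 (48 ft³) → storage unit 11 (remaining 27 ft³)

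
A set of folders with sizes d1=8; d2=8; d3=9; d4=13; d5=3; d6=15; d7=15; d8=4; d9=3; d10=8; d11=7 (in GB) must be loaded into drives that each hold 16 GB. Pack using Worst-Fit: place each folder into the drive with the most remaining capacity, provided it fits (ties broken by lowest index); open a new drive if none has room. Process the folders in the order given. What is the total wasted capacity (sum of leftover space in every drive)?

3

Put d1 (8 GB) in drive 1; 8 GB remain.
Put d2 (8 GB) in drive 1; 0 GB remain.
Put d3 (9 GB) in drive 2; 7 GB remain.
Put d4 (13 GB) in drive 3; 3 GB remain.
Put d5 (3 GB) in drive 2; 4 GB remain.
Put d6 (15 GB) in drive 4; 1 GB remain.
Put d7 (15 GB) in drive 5; 1 GB remain.
Put d8 (4 GB) in drive 2; 0 GB remain.
Put d9 (3 GB) in drive 3; 0 GB remain.
Put d10 (8 GB) in drive 6; 8 GB remain.
Put d11 (7 GB) in drive 6; 1 GB remain.
6 drives × 16 GB = 96 GB; used 93 GB; unused 3 GB.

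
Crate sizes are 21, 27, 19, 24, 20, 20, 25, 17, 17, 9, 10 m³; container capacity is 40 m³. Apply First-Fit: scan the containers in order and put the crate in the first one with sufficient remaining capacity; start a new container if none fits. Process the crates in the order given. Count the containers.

21 m³ → container 1 (remaining 19 m³)
27 m³ → container 2 (remaining 13 m³)
19 m³ → container 1 (remaining 0 m³)
24 m³ → container 3 (remaining 16 m³)
20 m³ → container 4 (remaining 20 m³)
20 m³ → container 4 (remaining 0 m³)
25 m³ → container 5 (remaining 15 m³)
17 m³ → container 6 (remaining 23 m³)
17 m³ → container 6 (remaining 6 m³)
9 m³ → container 2 (remaining 4 m³)
10 m³ → container 3 (remaining 6 m³)

6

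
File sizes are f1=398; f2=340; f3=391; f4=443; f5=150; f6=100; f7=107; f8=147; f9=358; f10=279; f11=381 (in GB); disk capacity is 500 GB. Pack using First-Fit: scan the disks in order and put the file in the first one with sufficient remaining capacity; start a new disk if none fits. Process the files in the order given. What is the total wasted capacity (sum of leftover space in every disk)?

disk 1: place f1 (398 GB), 102 GB left
disk 2: place f2 (340 GB), 160 GB left
disk 3: place f3 (391 GB), 109 GB left
disk 4: place f4 (443 GB), 57 GB left
disk 2: place f5 (150 GB), 10 GB left
disk 1: place f6 (100 GB), 2 GB left
disk 3: place f7 (107 GB), 2 GB left
disk 5: place f8 (147 GB), 353 GB left
disk 6: place f9 (358 GB), 142 GB left
disk 5: place f10 (279 GB), 74 GB left
disk 7: place f11 (381 GB), 119 GB left
7 disks × 500 GB = 3500 GB; used 3094 GB; unused 406 GB.

406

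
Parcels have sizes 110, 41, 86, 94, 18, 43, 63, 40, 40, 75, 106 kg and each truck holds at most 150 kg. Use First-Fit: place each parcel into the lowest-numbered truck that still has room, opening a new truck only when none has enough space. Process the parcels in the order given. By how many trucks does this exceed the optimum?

1

First-Fit: [110,18] [41,86] [94,43] [63,40,40] [75] [106] → 6 trucks.
Total size 716 kg; any packing needs at least ⌈716/150⌉ = 5 trucks.
An optimal packing achieves that bound: [110,40] [106,43] [94,41] [86,63] [75,40,18] → 5 trucks.
Excess: 6 − 5 = 1.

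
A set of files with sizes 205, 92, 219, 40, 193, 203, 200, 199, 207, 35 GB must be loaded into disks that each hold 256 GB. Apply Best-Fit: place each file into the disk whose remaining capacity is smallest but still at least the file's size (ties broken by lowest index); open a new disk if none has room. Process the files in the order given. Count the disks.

8

disk 1: place 205 GB, 51 GB left
disk 2: place 92 GB, 164 GB left
disk 3: place 219 GB, 37 GB left
disk 1: place 40 GB, 11 GB left
disk 4: place 193 GB, 63 GB left
disk 5: place 203 GB, 53 GB left
disk 6: place 200 GB, 56 GB left
disk 7: place 199 GB, 57 GB left
disk 8: place 207 GB, 49 GB left
disk 3: place 35 GB, 2 GB left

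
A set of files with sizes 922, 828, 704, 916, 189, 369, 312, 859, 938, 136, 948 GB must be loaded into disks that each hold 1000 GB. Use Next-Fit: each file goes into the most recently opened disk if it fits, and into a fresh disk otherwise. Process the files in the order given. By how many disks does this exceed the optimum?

1

Next-Fit: [922] [828] [704] [916] [189,369,312] [859] [938] [136] [948] → 9 disks.
Total size 7121 GB; any packing needs at least ⌈7121/1000⌉ = 8 disks.
An optimal packing achieves that bound: [948] [938] [922] [916] [859,136] [828] [704,189] [369,312] → 8 disks.
Excess: 9 − 8 = 1.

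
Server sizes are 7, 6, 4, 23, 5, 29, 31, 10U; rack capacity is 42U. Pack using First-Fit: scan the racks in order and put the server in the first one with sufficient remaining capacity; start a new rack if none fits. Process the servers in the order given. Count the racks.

7U → rack 1 (remaining 35U)
6U → rack 1 (remaining 29U)
4U → rack 1 (remaining 25U)
23U → rack 1 (remaining 2U)
5U → rack 2 (remaining 37U)
29U → rack 2 (remaining 8U)
31U → rack 3 (remaining 11U)
10U → rack 3 (remaining 1U)

3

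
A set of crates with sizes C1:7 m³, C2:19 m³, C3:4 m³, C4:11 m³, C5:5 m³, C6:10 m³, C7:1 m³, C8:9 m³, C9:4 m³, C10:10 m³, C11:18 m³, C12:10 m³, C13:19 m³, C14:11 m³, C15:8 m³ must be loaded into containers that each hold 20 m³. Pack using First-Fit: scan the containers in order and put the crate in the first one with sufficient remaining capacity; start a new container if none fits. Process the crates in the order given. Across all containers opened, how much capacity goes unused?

14

container 1: place C1 (7 m³), 13 m³ left
container 2: place C2 (19 m³), 1 m³ left
container 1: place C3 (4 m³), 9 m³ left
container 3: place C4 (11 m³), 9 m³ left
container 1: place C5 (5 m³), 4 m³ left
container 4: place C6 (10 m³), 10 m³ left
container 1: place C7 (1 m³), 3 m³ left
container 3: place C8 (9 m³), 0 m³ left
container 4: place C9 (4 m³), 6 m³ left
container 5: place C10 (10 m³), 10 m³ left
container 6: place C11 (18 m³), 2 m³ left
container 5: place C12 (10 m³), 0 m³ left
container 7: place C13 (19 m³), 1 m³ left
container 8: place C14 (11 m³), 9 m³ left
container 8: place C15 (8 m³), 1 m³ left
8 containers × 20 m³ = 160 m³; used 146 m³; unused 14 m³.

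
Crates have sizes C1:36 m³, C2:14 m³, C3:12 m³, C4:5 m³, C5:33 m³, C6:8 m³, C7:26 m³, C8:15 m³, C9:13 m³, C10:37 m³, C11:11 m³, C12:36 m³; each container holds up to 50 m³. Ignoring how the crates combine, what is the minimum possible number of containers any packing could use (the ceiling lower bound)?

Total size = 36 + 14 + 12 + 5 + 33 + 8 + 26 + 15 + 13 + 37 + 11 + 36 = 246 m³.
⌈246 / 50⌉ = 5.

5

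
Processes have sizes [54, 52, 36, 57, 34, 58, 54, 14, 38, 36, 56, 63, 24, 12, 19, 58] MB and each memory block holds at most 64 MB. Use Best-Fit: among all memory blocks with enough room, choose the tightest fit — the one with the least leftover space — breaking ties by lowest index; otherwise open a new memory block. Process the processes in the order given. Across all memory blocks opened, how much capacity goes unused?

54 MB → memory block 1 (remaining 10 MB)
52 MB → memory block 2 (remaining 12 MB)
36 MB → memory block 3 (remaining 28 MB)
57 MB → memory block 4 (remaining 7 MB)
34 MB → memory block 5 (remaining 30 MB)
58 MB → memory block 6 (remaining 6 MB)
54 MB → memory block 7 (remaining 10 MB)
14 MB → memory block 3 (remaining 14 MB)
38 MB → memory block 8 (remaining 26 MB)
36 MB → memory block 9 (remaining 28 MB)
56 MB → memory block 10 (remaining 8 MB)
63 MB → memory block 11 (remaining 1 MB)
24 MB → memory block 8 (remaining 2 MB)
12 MB → memory block 2 (remaining 0 MB)
19 MB → memory block 9 (remaining 9 MB)
58 MB → memory block 12 (remaining 6 MB)
12 memory blocks × 64 MB = 768 MB; used 665 MB; unused 103 MB.

103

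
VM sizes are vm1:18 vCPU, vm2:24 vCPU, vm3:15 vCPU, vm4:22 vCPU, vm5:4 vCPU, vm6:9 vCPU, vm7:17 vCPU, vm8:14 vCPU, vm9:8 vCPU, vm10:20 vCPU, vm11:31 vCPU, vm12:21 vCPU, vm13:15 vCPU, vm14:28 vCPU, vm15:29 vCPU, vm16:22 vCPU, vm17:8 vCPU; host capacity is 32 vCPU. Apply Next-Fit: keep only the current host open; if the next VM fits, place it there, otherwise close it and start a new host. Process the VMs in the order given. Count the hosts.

vm1 (18 vCPU) → host 1 (remaining 14 vCPU)
vm2 (24 vCPU) → host 2 (remaining 8 vCPU)
vm3 (15 vCPU) → host 3 (remaining 17 vCPU)
vm4 (22 vCPU) → host 4 (remaining 10 vCPU)
vm5 (4 vCPU) → host 4 (remaining 6 vCPU)
vm6 (9 vCPU) → host 5 (remaining 23 vCPU)
vm7 (17 vCPU) → host 5 (remaining 6 vCPU)
vm8 (14 vCPU) → host 6 (remaining 18 vCPU)
vm9 (8 vCPU) → host 6 (remaining 10 vCPU)
vm10 (20 vCPU) → host 7 (remaining 12 vCPU)
vm11 (31 vCPU) → host 8 (remaining 1 vCPU)
vm12 (21 vCPU) → host 9 (remaining 11 vCPU)
vm13 (15 vCPU) → host 10 (remaining 17 vCPU)
vm14 (28 vCPU) → host 11 (remaining 4 vCPU)
vm15 (29 vCPU) → host 12 (remaining 3 vCPU)
vm16 (22 vCPU) → host 13 (remaining 10 vCPU)
vm17 (8 vCPU) → host 13 (remaining 2 vCPU)

13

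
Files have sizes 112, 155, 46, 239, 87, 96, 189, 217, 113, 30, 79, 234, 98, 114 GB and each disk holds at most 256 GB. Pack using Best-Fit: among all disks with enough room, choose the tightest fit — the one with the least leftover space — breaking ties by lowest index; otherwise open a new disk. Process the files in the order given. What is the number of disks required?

Put 112 GB in disk 1; 144 GB remain.
Put 155 GB in disk 2; 101 GB remain.
Put 46 GB in disk 2; 55 GB remain.
Put 239 GB in disk 3; 17 GB remain.
Put 87 GB in disk 1; 57 GB remain.
Put 96 GB in disk 4; 160 GB remain.
Put 189 GB in disk 5; 67 GB remain.
Put 217 GB in disk 6; 39 GB remain.
Put 113 GB in disk 4; 47 GB remain.
Put 30 GB in disk 6; 9 GB remain.
Put 79 GB in disk 7; 177 GB remain.
Put 234 GB in disk 8; 22 GB remain.
Put 98 GB in disk 7; 79 GB remain.
Put 114 GB in disk 9; 142 GB remain.

9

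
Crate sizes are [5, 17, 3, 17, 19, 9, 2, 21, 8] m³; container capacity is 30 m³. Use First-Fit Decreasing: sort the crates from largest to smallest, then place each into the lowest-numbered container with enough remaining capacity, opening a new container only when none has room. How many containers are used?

Sorted descending: 21, 19, 17, 17, 9, 8, 5, 3, 2.
container 1: place 21 m³, 9 m³ left
container 2: place 19 m³, 11 m³ left
container 3: place 17 m³, 13 m³ left
container 4: place 17 m³, 13 m³ left
container 1: place 9 m³, 0 m³ left
container 2: place 8 m³, 3 m³ left
container 3: place 5 m³, 8 m³ left
container 2: place 3 m³, 0 m³ left
container 3: place 2 m³, 6 m³ left
Final containers: [21,9] [19,8,3] [17,5,2] [17].

4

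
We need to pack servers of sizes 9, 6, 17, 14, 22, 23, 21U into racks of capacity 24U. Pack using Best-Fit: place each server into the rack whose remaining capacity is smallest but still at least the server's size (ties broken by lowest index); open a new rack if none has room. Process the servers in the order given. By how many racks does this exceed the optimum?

Best-Fit: [9,6] [17] [14] [22] [23] [21] → 6 racks.
Total size 112U; any packing needs at least ⌈112/24⌉ = 5 racks.
An optimal packing achieves that bound: [23] [22] [21] [17,6] [14,9] → 5 racks.
Excess: 6 − 5 = 1.

1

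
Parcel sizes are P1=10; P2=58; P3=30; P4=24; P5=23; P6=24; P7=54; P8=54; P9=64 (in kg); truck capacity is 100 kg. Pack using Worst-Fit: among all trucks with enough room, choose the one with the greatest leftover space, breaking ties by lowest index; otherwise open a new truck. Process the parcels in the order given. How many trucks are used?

5

truck 1: place P1 (10 kg), 90 kg left
truck 1: place P2 (58 kg), 32 kg left
truck 1: place P3 (30 kg), 2 kg left
truck 2: place P4 (24 kg), 76 kg left
truck 2: place P5 (23 kg), 53 kg left
truck 2: place P6 (24 kg), 29 kg left
truck 3: place P7 (54 kg), 46 kg left
truck 4: place P8 (54 kg), 46 kg left
truck 5: place P9 (64 kg), 36 kg left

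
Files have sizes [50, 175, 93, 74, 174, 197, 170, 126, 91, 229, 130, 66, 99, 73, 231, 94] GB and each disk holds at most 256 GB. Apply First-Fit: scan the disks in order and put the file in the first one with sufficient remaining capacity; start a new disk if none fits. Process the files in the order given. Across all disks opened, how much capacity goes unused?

50 GB → disk 1 (remaining 206 GB)
175 GB → disk 1 (remaining 31 GB)
93 GB → disk 2 (remaining 163 GB)
74 GB → disk 2 (remaining 89 GB)
174 GB → disk 3 (remaining 82 GB)
197 GB → disk 4 (remaining 59 GB)
170 GB → disk 5 (remaining 86 GB)
126 GB → disk 6 (remaining 130 GB)
91 GB → disk 6 (remaining 39 GB)
229 GB → disk 7 (remaining 27 GB)
130 GB → disk 8 (remaining 126 GB)
66 GB → disk 2 (remaining 23 GB)
99 GB → disk 8 (remaining 27 GB)
73 GB → disk 3 (remaining 9 GB)
231 GB → disk 9 (remaining 25 GB)
94 GB → disk 10 (remaining 162 GB)
10 disks × 256 GB = 2560 GB; used 2072 GB; unused 488 GB.

488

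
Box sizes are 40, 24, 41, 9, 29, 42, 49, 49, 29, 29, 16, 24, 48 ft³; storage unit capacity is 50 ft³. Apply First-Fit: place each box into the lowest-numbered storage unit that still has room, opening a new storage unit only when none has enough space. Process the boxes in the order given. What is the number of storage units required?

40 ft³ → storage unit 1 (remaining 10 ft³)
24 ft³ → storage unit 2 (remaining 26 ft³)
41 ft³ → storage unit 3 (remaining 9 ft³)
9 ft³ → storage unit 1 (remaining 1 ft³)
29 ft³ → storage unit 4 (remaining 21 ft³)
42 ft³ → storage unit 5 (remaining 8 ft³)
49 ft³ → storage unit 6 (remaining 1 ft³)
49 ft³ → storage unit 7 (remaining 1 ft³)
29 ft³ → storage unit 8 (remaining 21 ft³)
29 ft³ → storage unit 9 (remaining 21 ft³)
16 ft³ → storage unit 2 (remaining 10 ft³)
24 ft³ → storage unit 10 (remaining 26 ft³)
48 ft³ → storage unit 11 (remaining 2 ft³)

11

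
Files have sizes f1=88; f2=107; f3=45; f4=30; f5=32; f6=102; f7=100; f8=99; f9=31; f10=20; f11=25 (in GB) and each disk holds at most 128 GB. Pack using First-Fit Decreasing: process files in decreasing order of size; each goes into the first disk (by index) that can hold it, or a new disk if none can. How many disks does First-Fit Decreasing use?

6

Sorted descending: 107, 102, 100, 99, 88, 45, 32, 31, 30, 25, 20.
disk 1: place 107 GB, 21 GB left
disk 2: place 102 GB, 26 GB left
disk 3: place 100 GB, 28 GB left
disk 4: place 99 GB, 29 GB left
disk 5: place 88 GB, 40 GB left
disk 6: place 45 GB, 83 GB left
disk 5: place 32 GB, 8 GB left
disk 6: place 31 GB, 52 GB left
disk 6: place 30 GB, 22 GB left
disk 2: place 25 GB, 1 GB left
disk 1: place 20 GB, 1 GB left
Final disks: [107,20] [102,25] [100] [99] [88,32] [45,31,30].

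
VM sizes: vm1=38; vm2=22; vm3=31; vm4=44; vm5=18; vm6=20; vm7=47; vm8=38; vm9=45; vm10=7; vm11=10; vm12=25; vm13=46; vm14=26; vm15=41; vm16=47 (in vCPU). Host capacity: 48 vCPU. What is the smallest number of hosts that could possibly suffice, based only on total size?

Total size = 38 + 22 + 31 + 44 + 18 + 20 + 47 + 38 + 45 + 7 + 10 + 25 + 46 + 26 + 41 + 47 = 505 vCPU.
⌈505 / 48⌉ = 11.

11 hosts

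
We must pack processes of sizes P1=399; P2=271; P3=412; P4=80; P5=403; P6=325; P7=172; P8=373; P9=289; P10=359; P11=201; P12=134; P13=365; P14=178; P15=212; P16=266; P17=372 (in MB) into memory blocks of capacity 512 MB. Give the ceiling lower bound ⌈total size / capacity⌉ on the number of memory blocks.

Total size = 399 + 271 + 412 + 80 + 403 + 325 + 172 + 373 + 289 + 359 + 201 + 134 + 365 + 178 + 212 + 266 + 372 = 4811 MB.
⌈4811 / 512⌉ = 10.

10 memory blocks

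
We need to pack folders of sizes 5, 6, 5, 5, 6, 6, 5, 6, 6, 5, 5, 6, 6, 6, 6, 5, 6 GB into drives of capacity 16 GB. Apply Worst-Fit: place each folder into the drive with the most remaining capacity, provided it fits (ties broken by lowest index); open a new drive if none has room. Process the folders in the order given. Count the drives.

5 GB → drive 1 (remaining 11 GB)
6 GB → drive 1 (remaining 5 GB)
5 GB → drive 1 (remaining 0 GB)
5 GB → drive 2 (remaining 11 GB)
6 GB → drive 2 (remaining 5 GB)
6 GB → drive 3 (remaining 10 GB)
5 GB → drive 3 (remaining 5 GB)
6 GB → drive 4 (remaining 10 GB)
6 GB → drive 4 (remaining 4 GB)
5 GB → drive 2 (remaining 0 GB)
5 GB → drive 3 (remaining 0 GB)
6 GB → drive 5 (remaining 10 GB)
6 GB → drive 5 (remaining 4 GB)
6 GB → drive 6 (remaining 10 GB)
6 GB → drive 6 (remaining 4 GB)
5 GB → drive 7 (remaining 11 GB)
6 GB → drive 7 (remaining 5 GB)
Final drives: [5,6,5] [5,6,5] [6,5,5] [6,6] [6,6] [6,6] [5,6].

7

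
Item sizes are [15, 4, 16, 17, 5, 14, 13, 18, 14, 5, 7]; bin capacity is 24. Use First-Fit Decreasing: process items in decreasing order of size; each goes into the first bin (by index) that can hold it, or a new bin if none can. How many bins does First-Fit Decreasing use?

7 bins

Sorted descending: 18, 17, 16, 15, 14, 14, 13, 7, 5, 5, 4.
bin 1: place 18, 6 left
bin 2: place 17, 7 left
bin 3: place 16, 8 left
bin 4: place 15, 9 left
bin 5: place 14, 10 left
bin 6: place 14, 10 left
bin 7: place 13, 11 left
bin 2: place 7, 0 left
bin 1: place 5, 1 left
bin 3: place 5, 3 left
bin 4: place 4, 5 left
Final bins: [18,5] [17,7] [16,5] [15,4] [14] [14] [13].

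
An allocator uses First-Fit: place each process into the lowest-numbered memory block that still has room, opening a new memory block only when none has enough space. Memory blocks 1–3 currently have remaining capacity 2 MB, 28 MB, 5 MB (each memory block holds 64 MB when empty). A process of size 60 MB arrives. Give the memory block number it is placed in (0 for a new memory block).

0

No memory block has ≥ 60 MB free, so a new memory block is opened.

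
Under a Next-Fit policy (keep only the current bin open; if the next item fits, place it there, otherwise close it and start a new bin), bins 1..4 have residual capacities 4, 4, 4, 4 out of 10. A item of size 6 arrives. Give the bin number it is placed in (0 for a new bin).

Next-Fit only looks at bin 4, which has 4 free.
6 does not fit, so a new bin is opened.

0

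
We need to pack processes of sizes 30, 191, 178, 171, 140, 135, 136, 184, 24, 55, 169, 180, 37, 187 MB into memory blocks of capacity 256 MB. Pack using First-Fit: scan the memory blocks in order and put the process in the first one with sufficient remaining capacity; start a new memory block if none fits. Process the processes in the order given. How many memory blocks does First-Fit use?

10 memory blocks

Put 30 MB in memory block 1; 226 MB remain.
Put 191 MB in memory block 1; 35 MB remain.
Put 178 MB in memory block 2; 78 MB remain.
Put 171 MB in memory block 3; 85 MB remain.
Put 140 MB in memory block 4; 116 MB remain.
Put 135 MB in memory block 5; 121 MB remain.
Put 136 MB in memory block 6; 120 MB remain.
Put 184 MB in memory block 7; 72 MB remain.
Put 24 MB in memory block 1; 11 MB remain.
Put 55 MB in memory block 2; 23 MB remain.
Put 169 MB in memory block 8; 87 MB remain.
Put 180 MB in memory block 9; 76 MB remain.
Put 37 MB in memory block 3; 48 MB remain.
Put 187 MB in memory block 10; 69 MB remain.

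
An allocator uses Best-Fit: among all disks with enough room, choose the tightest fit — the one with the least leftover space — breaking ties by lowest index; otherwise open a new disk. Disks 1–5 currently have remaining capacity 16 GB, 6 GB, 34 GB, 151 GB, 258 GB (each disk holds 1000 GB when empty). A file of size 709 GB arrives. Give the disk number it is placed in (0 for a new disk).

0

No disk has ≥ 709 GB free, so a new disk is opened.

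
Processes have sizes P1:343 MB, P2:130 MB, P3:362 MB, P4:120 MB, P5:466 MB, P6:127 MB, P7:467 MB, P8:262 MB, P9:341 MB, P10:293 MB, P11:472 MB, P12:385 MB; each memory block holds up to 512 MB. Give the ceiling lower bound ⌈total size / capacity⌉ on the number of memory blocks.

Total size = 343 + 130 + 362 + 120 + 466 + 127 + 467 + 262 + 341 + 293 + 472 + 385 = 3768 MB.
⌈3768 / 512⌉ = 8.

8 memory blocks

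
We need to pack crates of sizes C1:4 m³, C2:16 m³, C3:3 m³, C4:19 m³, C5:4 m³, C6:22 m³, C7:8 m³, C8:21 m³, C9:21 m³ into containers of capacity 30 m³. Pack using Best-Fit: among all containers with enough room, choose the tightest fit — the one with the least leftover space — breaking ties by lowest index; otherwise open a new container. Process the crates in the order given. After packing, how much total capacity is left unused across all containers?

Put C1 (4 m³) in container 1; 26 m³ remain.
Put C2 (16 m³) in container 1; 10 m³ remain.
Put C3 (3 m³) in container 1; 7 m³ remain.
Put C4 (19 m³) in container 2; 11 m³ remain.
Put C5 (4 m³) in container 1; 3 m³ remain.
Put C6 (22 m³) in container 3; 8 m³ remain.
Put C7 (8 m³) in container 3; 0 m³ remain.
Put C8 (21 m³) in container 4; 9 m³ remain.
Put C9 (21 m³) in container 5; 9 m³ remain.
5 containers × 30 m³ = 150 m³; used 118 m³; unused 32 m³.

32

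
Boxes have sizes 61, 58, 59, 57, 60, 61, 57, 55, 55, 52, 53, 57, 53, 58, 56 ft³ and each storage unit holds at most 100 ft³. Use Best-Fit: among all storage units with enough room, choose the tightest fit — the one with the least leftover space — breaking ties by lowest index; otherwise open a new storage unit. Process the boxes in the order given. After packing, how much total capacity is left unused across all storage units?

Put 61 ft³ in storage unit 1; 39 ft³ remain.
Put 58 ft³ in storage unit 2; 42 ft³ remain.
Put 59 ft³ in storage unit 3; 41 ft³ remain.
Put 57 ft³ in storage unit 4; 43 ft³ remain.
Put 60 ft³ in storage unit 5; 40 ft³ remain.
Put 61 ft³ in storage unit 6; 39 ft³ remain.
Put 57 ft³ in storage unit 7; 43 ft³ remain.
Put 55 ft³ in storage unit 8; 45 ft³ remain.
Put 55 ft³ in storage unit 9; 45 ft³ remain.
Put 52 ft³ in storage unit 10; 48 ft³ remain.
Put 53 ft³ in storage unit 11; 47 ft³ remain.
Put 57 ft³ in storage unit 12; 43 ft³ remain.
Put 53 ft³ in storage unit 13; 47 ft³ remain.
Put 58 ft³ in storage unit 14; 42 ft³ remain.
Put 56 ft³ in storage unit 15; 44 ft³ remain.
15 storage units × 100 ft³ = 1500 ft³; used 852 ft³; unused 648 ft³.

648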